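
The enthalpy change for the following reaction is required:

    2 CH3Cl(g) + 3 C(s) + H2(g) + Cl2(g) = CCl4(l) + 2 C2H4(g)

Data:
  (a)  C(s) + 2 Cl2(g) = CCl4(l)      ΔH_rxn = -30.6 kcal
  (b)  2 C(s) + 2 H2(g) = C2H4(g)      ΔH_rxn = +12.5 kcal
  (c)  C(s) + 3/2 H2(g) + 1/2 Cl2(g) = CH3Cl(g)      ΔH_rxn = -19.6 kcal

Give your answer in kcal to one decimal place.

(a) as written: -30.6 kcal
(b) × 2: (2)·(+12.5) = +25.0 kcal
(c) reversed and × 2: (-2)·(-19.6) = +39.2 kcal
ΔH_rxn = (1)·(-30.6) + (2)·(+12.5) + (-2)·(-19.6) = 33.6 kcal

ΔH_rxn = 33.6 kcal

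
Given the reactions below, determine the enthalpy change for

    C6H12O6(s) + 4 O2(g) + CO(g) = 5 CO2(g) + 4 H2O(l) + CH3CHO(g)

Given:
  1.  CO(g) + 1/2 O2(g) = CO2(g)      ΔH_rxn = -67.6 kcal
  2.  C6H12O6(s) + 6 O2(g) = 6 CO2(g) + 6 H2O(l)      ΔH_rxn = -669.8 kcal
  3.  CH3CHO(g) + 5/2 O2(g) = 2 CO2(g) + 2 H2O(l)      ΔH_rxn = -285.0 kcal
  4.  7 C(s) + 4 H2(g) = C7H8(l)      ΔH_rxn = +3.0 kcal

eq. 1 as written: -67.6 kcal
eq. 2 as written: -669.8 kcal
eq. 3 reversed: +285.0 kcal
eq. 4: not needed.
Since enthalpy is a state function, ΔH_rxn = (1)·(-67.6) + (1)·(-669.8) + (-1)·(-285.0) = -452.4 kcal

ΔH_rxn = -452.4 kcal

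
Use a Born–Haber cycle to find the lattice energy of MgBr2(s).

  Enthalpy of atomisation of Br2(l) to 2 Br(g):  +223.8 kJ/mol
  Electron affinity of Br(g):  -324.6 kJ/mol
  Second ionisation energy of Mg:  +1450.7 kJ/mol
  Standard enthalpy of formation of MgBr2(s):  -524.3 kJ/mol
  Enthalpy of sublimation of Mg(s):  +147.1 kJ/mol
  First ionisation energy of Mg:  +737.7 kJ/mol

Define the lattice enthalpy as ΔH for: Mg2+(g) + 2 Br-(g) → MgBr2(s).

U = -2434.4 kJ/mol

ΔHf° = 1·ΔHsub + 1·(ΣIE) + 1·D(Br2) + 2·EA + U
-524.3 = 1·(+147.1) + 1·(+2188.4) + 1·(+223.8) + 2·(-324.6) + U
U = -524.3 − (+1910.1) = -2434.4 kJ/mol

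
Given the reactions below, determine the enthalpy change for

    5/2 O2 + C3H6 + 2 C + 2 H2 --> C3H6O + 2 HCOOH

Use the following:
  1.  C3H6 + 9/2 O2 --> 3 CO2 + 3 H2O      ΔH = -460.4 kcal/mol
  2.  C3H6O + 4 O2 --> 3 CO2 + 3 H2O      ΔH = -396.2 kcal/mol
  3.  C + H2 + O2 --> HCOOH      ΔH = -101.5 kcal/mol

eq. 1 as written: -460.4 kcal/mol
eq. 2 reversed: +396.2 kcal/mol
eq. 3 × 2: (2)·(-101.5) = -203.0 kcal/mol
Combining the equations, ΔH = (-460.4) + (+396.2) + (-203.0) = -267.2 kcal/mol

ΔH = -267.2 kcal/mol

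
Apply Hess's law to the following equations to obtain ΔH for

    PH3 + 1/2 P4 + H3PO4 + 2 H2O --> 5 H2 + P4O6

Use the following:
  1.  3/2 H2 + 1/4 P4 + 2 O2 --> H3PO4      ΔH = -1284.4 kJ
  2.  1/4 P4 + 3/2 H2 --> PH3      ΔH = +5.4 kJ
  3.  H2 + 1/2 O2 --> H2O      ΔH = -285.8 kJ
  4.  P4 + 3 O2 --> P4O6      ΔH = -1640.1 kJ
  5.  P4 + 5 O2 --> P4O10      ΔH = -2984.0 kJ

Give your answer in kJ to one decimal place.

eq. 1 reversed: +1284.4 kJ
eq. 2 reversed: -5.4 kJ
eq. 3 reversed and × 2: (-2)·(-285.8) = +571.6 kJ
eq. 4 as written: -1640.1 kJ
eq. 5: not needed.
ΔH = (+1284.4) + (-5.4) + (+571.6) + (-1640.1) = 210.5 kJ

ΔH = 210.5 kJ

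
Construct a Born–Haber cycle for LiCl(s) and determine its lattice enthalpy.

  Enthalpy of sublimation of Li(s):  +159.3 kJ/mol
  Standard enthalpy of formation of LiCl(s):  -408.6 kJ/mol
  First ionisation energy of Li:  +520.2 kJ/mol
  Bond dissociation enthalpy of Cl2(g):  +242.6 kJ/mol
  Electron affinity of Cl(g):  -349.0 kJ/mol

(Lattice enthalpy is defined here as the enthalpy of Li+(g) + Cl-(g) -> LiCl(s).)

ΔHf° = 1·ΔHsub + 1·(ΣIE) + 1/2·D(Cl2) + 1·EA + U
-408.6 = 1·(+159.3) + 1·(+520.2) + 1/2·(+242.6) + 1·(-349.0) + U
U = -408.6 − (+451.8) = -860.4 kJ/mol

U = -860.4 kJ/mol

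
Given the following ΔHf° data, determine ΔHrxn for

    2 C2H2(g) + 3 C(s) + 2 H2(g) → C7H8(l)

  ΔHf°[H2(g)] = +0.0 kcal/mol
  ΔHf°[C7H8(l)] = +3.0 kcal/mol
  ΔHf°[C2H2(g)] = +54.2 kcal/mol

ΔH°rxn = Σ nΔHf°(products) − Σ nΔHf°(reactants).
Products: 1·(+3.0) = +3.0
Reactants: 2·(+54.2) + 3·(+0.0) + 2·(+0.0) = +108.4
ΔHrxn = (+3.0) − (+108.4) = -105.4 kcal/mol

ΔHrxn = -105.4 kcal/mol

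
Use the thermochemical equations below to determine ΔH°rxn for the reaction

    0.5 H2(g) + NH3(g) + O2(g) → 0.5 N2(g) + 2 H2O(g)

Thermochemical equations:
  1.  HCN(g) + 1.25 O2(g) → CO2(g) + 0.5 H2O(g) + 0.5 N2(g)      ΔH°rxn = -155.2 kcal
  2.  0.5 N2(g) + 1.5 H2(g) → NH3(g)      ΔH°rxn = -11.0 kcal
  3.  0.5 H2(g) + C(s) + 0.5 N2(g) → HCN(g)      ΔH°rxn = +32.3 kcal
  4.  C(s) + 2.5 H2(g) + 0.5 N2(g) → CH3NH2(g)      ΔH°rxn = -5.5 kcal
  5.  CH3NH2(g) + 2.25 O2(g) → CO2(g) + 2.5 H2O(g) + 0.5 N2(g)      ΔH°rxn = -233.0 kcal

ΔH°rxn = -104.6 kcal

eq. 1 reversed: +155.2 kcal
eq. 2 reversed: +11.0 kcal
eq. 3 reversed: -32.3 kcal
eq. 4 as written: -5.5 kcal
eq. 5 as written: -233.0 kcal
Since enthalpy is a state function, ΔH°rxn = (+155.2) + (+11.0) + (-32.3) + (-5.5) + (-233.0) = -104.6 kcal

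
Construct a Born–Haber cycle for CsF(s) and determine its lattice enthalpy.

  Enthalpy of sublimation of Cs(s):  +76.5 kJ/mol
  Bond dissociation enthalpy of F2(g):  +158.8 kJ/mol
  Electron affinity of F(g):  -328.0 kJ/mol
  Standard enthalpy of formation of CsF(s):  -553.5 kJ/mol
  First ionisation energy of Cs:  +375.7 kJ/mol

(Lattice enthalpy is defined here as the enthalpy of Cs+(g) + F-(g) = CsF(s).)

ΔHf° = 1·ΔHsub + 1·(ΣIE) + 1/2·D(F2) + 1·EA + U
-553.5 = 1·(+76.5) + 1·(+375.7) + 1/2·(+158.8) + 1·(-328.0) + U
U = -553.5 − (+203.6) = -757.1 kJ/mol

U = -757.1 kJ/mol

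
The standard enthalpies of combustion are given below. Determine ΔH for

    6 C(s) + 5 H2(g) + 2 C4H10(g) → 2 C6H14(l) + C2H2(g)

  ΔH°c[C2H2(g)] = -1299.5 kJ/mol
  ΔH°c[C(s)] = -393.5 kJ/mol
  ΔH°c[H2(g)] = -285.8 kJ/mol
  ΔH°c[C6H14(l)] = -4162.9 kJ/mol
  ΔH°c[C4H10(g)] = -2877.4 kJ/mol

With combustion enthalpies, reactants minus products:
= [6·(-393.5) + 5·(-285.8) + 2·(-2877.4)] − [2·(-4162.9) + 1·(-1299.5)]
= 80.5 kJ/mol

ΔH = 80.5 kJ/mol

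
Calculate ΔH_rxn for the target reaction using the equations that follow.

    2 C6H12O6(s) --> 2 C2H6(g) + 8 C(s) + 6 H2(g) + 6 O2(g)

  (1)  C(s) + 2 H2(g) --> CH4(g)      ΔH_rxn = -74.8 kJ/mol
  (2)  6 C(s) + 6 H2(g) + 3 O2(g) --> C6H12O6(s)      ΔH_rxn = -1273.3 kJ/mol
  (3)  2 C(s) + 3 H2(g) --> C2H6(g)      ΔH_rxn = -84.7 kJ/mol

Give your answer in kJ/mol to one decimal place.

ΔH_rxn = 2377.2 kJ/mol

(1): not needed (CH4(g) appears nowhere else).
(2) reversed and × 2 (reverse to put C6H12O6(s) on the reactant side; ×2 to match 2 C6H12O6(s) in the target): (-2)·(-1273.3) = +2546.6 kJ/mol
(3) × 2 (×2 to match 2 C2H6(g) in the target): (2)·(-84.7) = -169.4 kJ/mol
ΔH_rxn = (-2)·(-1273.3) + (2)·(-84.7) = 2377.2 kJ/mol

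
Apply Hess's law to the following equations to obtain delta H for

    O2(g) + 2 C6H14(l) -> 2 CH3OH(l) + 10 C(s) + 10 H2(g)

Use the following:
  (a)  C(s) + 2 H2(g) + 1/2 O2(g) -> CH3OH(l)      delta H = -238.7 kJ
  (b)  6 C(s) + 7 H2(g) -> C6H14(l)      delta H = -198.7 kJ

delta H = -80.0 kJ

(a) × 2: (2)·(-238.7) = -477.4 kJ
(b) reversed and × 2: (-2)·(-198.7) = +397.4 kJ
Since enthalpy is a state function, delta H = (-477.4) + (+397.4) = -80.0 kJ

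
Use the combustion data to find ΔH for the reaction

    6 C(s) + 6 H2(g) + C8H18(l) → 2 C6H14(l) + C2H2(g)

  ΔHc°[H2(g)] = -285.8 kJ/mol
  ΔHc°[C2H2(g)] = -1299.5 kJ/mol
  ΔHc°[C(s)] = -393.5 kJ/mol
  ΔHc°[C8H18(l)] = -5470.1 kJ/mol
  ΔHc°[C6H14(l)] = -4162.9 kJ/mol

ΔH = 79.4 kJ/mol

With combustion enthalpies, reactants minus products:
= [6·(-393.5) + 6·(-285.8) + 1·(-5470.1)] − [2·(-4162.9) + 1·(-1299.5)]
= 79.4 kJ/mol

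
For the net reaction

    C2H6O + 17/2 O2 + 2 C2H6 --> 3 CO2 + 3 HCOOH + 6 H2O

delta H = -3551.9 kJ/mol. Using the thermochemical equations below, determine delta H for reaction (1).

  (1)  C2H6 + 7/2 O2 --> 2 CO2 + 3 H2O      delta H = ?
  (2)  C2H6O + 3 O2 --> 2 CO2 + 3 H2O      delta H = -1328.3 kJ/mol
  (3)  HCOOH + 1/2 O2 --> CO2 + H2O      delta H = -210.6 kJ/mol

(1) × 2: contributes 2·x
(2) as written: -1328.3 kJ/mol
(3) reversed and × 3: (-3)·(-210.6) = +631.8 kJ/mol
-3551.9 = (-1328.3) + (+631.8) + 2·x
x = (-3551.9 − (-696.5)) / (2) = -1427.7 kJ/mol

delta H = -1427.7 kJ/mol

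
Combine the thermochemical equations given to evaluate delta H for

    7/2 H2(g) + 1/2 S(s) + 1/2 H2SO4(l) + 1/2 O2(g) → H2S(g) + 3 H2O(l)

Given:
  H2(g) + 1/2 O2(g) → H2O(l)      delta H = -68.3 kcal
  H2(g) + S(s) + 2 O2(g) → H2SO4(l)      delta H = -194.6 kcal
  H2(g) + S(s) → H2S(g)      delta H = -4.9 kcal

equation 1 × 3 (scale by 3 for the 3 H2O(l)): (3)·(-68.3) = -204.9 kcal
equation 2 reversed and × 1/2 (H2SO4(l) must end up as a reactant; scale by 1/2 for the 1/2 H2SO4(l)): (-1/2)·(-194.6) = +97.3 kcal
equation 3 as written (H2S(g) already on the product side): -4.9 kcal
delta H = (-204.9) + (+97.3) + (-4.9) = -112.5 kcal

delta H = -112.5 kcal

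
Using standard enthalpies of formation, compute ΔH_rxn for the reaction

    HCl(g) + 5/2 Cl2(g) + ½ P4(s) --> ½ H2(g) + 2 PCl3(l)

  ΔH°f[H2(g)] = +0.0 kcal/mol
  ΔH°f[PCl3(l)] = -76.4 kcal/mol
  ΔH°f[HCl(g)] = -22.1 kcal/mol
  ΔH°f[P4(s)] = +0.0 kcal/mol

Products: 1/2·(+0.0) + 2·(-76.4) = -152.8
Reactants: 1·(-22.1) + 5/2·(+0.0) + 1/2·(+0.0) = -22.1
ΔH_rxn = (-152.8) − (-22.1) = -130.7 kcal/mol

ΔH_rxn = -130.7 kcal/mol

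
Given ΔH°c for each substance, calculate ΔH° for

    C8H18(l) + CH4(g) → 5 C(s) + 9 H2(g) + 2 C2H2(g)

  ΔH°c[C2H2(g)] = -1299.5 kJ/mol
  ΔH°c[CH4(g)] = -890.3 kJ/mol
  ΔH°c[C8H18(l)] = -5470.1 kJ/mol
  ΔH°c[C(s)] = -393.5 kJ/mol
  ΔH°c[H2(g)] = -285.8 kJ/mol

ΔH° = 778.3 kJ/mol

With combustion enthalpies, reactants minus products:
= [1·(-5470.1) + 1·(-890.3)] − [5·(-393.5) + 9·(-285.8) + 2·(-1299.5)]
= 778.3 kJ/mol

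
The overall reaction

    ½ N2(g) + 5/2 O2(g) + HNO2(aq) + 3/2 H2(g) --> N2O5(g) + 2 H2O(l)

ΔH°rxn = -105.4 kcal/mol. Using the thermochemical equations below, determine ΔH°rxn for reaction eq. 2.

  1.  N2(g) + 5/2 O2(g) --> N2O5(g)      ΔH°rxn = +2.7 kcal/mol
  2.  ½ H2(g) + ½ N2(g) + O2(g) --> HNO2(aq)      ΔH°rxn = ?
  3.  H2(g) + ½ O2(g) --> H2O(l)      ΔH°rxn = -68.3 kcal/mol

ΔH°rxn = -28.5 kcal/mol

eq. 1 as written: +2.7 kcal/mol
eq. 2 reversed: contributes −x
eq. 3 × 2: (2)·(-68.3) = -136.6 kcal/mol
-105.4 = (+2.7) + (-136.6) − x
x = (-105.4 − (-133.9)) / (-1) = -28.5 kcal/mol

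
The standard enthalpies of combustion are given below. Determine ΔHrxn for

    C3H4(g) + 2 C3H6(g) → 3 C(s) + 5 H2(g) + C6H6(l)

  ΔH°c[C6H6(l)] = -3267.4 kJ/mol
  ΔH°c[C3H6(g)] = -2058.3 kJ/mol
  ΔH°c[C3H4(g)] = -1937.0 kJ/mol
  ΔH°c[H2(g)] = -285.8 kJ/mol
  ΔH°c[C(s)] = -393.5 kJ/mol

With combustion enthalpies, reactants minus products:
= [1·(-1937.0) + 2·(-2058.3)] − [3·(-393.5) + 5·(-285.8) + 1·(-3267.4)]
= -176.7 kJ/mol

ΔHrxn = -176.7 kJ/mol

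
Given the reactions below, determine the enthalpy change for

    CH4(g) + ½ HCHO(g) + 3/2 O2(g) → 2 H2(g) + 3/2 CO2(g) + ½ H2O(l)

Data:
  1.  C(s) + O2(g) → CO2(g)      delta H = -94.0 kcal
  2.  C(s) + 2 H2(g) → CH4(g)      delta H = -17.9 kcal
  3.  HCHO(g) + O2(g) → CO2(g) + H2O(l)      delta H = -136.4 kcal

delta H = -144.3 kcal

eq. 1 as written: -94.0 kcal
eq. 2 reversed: +17.9 kcal
eq. 3 × 1/2: (1/2)·(-136.4) = -68.2 kcal
delta H = (-94.0) + (+17.9) + (-68.2) = -144.3 kcal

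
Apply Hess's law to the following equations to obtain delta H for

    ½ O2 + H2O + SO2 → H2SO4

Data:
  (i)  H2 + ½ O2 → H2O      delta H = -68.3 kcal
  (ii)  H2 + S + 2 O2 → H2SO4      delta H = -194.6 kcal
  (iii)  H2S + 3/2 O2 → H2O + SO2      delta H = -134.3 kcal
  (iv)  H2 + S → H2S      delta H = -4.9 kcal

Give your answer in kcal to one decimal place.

(i): not needed.
(ii) as written: -194.6 kcal
(iii) reversed: +134.3 kcal
(iv) reversed: +4.9 kcal
delta H = (-194.6) + (+134.3) + (+4.9) = -55.4 kcal

delta H = -55.4 kcal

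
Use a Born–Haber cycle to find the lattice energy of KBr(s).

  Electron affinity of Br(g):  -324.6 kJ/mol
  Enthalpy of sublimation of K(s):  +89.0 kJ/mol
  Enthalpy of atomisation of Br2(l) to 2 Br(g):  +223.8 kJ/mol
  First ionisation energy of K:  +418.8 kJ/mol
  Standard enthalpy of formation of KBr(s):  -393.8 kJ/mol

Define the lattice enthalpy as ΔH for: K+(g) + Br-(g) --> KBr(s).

U = -688.9 kJ/mol

ΔHf° = 1·ΔHsub + 1·(ΣIE) + 1/2·D(Br2) + 1·EA + U
-393.8 = 1·(+89.0) + 1·(+418.8) + 1/2·(+223.8) + 1·(-324.6) + U
U = -393.8 − (+295.1) = -688.9 kJ/mol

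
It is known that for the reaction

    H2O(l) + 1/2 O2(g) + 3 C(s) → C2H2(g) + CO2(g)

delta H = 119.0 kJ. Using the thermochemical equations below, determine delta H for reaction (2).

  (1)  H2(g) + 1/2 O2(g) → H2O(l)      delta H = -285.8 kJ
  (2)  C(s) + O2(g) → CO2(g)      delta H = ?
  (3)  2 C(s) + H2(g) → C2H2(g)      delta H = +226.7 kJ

(1) reversed (H2O(l) must end up as a reactant): +285.8 kJ
(2) as written (CO2(g) already on the product side): contributes x
(3) as written (C2H2(g) already on the product side): +226.7 kJ
+119.0 = (+285.8) + (+226.7) + x
x = (+119.0 − (+512.5)) / (1) = -393.5 kJ

delta H = -393.5 kJ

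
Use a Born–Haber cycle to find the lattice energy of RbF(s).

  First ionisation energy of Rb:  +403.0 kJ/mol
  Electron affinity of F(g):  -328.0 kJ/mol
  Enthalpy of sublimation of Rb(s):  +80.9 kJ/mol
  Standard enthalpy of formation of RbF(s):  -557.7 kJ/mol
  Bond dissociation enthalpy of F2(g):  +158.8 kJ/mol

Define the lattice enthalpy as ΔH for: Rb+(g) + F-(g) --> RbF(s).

ΔHf° = 1·ΔHsub + 1·(ΣIE) + 1/2·D(F2) + 1·EA + U
-557.7 = 1·(+80.9) + 1·(+403.0) + 1/2·(+158.8) + 1·(-328.0) + U
U = -557.7 − (+235.3) = -793.0 kJ/mol

U = -793.0 kJ/mol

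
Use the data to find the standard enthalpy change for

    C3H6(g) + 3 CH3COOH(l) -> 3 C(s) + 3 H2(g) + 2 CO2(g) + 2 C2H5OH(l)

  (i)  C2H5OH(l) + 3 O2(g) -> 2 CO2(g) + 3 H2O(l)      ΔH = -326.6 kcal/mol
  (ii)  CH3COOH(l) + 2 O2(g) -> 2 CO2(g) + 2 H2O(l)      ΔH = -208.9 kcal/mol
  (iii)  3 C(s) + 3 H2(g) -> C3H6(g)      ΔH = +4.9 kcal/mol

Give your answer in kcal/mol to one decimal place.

ΔH = 21.6 kcal/mol

(i) reversed and × 2 (reverse to put C2H5OH(l) on the product side; ×2 to match 2 C2H5OH(l) in the target): (-2)·(-326.6) = +653.2 kcal/mol
(ii) × 3 (scale by 3 for the 3 CH3COOH(l)): (3)·(-208.9) = -626.7 kcal/mol
(iii) reversed (C3H6(g) must end up as a reactant): -4.9 kcal/mol
ΔH = (-2)·(-326.6) + (3)·(-208.9) + (-1)·(+4.9) = 21.6 kcal/mol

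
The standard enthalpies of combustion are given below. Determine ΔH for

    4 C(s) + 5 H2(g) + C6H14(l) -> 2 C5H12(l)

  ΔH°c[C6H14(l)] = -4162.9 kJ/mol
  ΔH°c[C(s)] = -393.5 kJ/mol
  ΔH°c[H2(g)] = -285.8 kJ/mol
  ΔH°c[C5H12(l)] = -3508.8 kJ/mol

With combustion enthalpies, reactants minus products:
= [4·(-393.5) + 5·(-285.8) + 1·(-4162.9)] − [2·(-3508.8)]
= -148.3 kJ/mol

ΔH = -148.3 kJ/mol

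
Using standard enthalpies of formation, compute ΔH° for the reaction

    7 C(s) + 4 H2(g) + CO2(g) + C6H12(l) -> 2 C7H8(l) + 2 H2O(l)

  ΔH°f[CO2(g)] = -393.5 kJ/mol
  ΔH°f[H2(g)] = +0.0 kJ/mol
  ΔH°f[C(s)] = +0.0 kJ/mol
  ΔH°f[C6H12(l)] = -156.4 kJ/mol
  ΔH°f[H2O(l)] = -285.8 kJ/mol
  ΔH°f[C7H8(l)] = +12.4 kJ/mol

Products: 2·(+12.4) + 2·(-285.8) = -546.8
Reactants: 7·(+0.0) + 4·(+0.0) + 1·(-393.5) + 1·(-156.4) = -549.9
ΔH° = (-546.8) − (-549.9) = 3.1 kJ/mol

ΔH° = 3.1 kJ/mol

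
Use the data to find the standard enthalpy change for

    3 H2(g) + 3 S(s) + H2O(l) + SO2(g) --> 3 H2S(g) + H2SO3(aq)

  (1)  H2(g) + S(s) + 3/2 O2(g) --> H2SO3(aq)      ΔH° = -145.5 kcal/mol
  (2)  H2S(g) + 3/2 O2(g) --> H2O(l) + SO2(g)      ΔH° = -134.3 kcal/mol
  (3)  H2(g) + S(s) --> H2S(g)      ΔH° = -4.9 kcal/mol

(1) as written (H2SO3(aq) already on the product side): -145.5 kcal/mol
(2) reversed (reverse to put H2O(l) on the reactant side): +134.3 kcal/mol
(3) × 2: (2)·(-4.9) = -9.8 kcal/mol
By Hess's law, ΔH° = (1)·(-145.5) + (-1)·(-134.3) + (2)·(-4.9) = -21.0 kcal/mol

ΔH° = -21.0 kcal/mol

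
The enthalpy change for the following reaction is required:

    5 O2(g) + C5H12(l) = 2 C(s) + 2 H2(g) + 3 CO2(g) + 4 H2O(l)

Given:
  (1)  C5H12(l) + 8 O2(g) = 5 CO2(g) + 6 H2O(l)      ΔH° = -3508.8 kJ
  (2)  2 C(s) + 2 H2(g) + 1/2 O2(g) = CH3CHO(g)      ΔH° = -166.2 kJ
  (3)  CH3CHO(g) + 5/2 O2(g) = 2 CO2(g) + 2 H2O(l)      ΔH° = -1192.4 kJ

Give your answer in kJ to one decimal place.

(1) as written: -3508.8 kJ
(2) reversed: +166.2 kJ
(3) reversed: +1192.4 kJ
ΔH° = (1)·(-3508.8) + (-1)·(-166.2) + (-1)·(-1192.4) = -2150.2 kJ

ΔH° = -2150.2 kJ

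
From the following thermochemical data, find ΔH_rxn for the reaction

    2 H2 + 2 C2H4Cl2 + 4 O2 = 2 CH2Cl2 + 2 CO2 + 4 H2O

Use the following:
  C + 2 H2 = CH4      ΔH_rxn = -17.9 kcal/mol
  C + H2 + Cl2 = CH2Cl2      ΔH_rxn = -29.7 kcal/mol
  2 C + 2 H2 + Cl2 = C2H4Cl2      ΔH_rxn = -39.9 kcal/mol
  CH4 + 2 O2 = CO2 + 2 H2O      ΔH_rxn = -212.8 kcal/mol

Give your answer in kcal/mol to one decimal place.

equation 1 × 2: (2)·(-17.9) = -35.8 kcal/mol
equation 2 × 2 (×2 to match 2 CH2Cl2 in the target): (2)·(-29.7) = -59.4 kcal/mol
equation 3 reversed and × 2 (C2H4Cl2 must end up as a reactant; scale by 2 for the 2 C2H4Cl2): (-2)·(-39.9) = +79.8 kcal/mol
equation 4 × 2 (×2 to match 2 CO2 in the target): (2)·(-212.8) = -425.6 kcal/mol
ΔH_rxn = (2)·(-17.9) + (2)·(-29.7) + (-2)·(-39.9) + (2)·(-212.8) = -441.0 kcal/mol

ΔH_rxn = -441.0 kcal/mol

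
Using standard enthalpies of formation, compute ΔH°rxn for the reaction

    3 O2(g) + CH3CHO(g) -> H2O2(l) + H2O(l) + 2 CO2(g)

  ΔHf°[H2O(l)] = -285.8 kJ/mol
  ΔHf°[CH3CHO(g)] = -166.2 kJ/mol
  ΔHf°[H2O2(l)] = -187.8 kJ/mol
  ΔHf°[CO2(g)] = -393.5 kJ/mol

ΔH°rxn = -1094.4 kJ/mol

Products: 1·(-187.8) + 1·(-285.8) + 2·(-393.5) = -1260.6
Reactants: 3·(+0.0) + 1·(-166.2) = -166.2
ΔH°rxn = (-1260.6) − (-166.2) = -1094.4 kJ/mol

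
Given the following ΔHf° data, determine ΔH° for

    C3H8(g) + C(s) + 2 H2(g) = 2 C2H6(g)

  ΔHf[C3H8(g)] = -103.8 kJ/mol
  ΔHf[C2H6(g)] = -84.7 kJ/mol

Products: 2·(-84.7) = -169.4
Reactants: 1·(-103.8) + 1·(+0.0) + 2·(+0.0) = -103.8
ΔH° = (-169.4) − (-103.8) = -65.6 kJ/mol

ΔH° = -65.6 kJ/mol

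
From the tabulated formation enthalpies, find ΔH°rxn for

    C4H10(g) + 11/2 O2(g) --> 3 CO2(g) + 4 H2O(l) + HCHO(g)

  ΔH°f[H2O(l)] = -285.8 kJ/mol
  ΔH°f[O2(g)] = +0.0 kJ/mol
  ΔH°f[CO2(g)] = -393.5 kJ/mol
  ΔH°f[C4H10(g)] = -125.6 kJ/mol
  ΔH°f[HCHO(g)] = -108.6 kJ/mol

ΔH°rxn = -2306.7 kJ/mol

Products: 3·(-393.5) + 4·(-285.8) + 1·(-108.6) = -2432.3
Reactants: 1·(-125.6) + 11/2·(+0.0) = -125.6
ΔH°rxn = (-2432.3) − (-125.6) = -2306.7 kJ/mol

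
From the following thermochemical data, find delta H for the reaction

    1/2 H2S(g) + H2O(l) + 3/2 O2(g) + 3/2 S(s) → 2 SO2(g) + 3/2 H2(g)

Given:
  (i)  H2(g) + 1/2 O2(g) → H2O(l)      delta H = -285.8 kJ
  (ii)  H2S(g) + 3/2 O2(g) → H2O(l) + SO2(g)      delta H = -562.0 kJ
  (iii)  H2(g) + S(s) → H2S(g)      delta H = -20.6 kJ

delta H = -297.5 kJ

(i) reversed and × 3: (-3)·(-285.8) = +857.4 kJ
(ii) × 2: (2)·(-562.0) = -1124.0 kJ
(iii) × 3/2: (3/2)·(-20.6) = -30.9 kJ
By Hess's law, delta H = (-3)·(-285.8) + (2)·(-562.0) + (3/2)·(-20.6) = -297.5 kJ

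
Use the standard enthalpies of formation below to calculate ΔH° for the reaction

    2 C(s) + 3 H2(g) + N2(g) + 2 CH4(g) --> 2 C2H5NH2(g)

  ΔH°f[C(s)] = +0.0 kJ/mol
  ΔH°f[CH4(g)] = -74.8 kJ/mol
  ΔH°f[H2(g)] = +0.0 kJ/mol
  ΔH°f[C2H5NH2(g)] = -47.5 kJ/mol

ΔH° = 54.6 kJ/mol

Products: 2·(-47.5) = -95.0
Reactants: 2·(+0.0) + 3·(+0.0) + 1·(+0.0) + 2·(-74.8) = -149.6
ΔH° = (-95.0) − (-149.6) = 54.6 kJ/mol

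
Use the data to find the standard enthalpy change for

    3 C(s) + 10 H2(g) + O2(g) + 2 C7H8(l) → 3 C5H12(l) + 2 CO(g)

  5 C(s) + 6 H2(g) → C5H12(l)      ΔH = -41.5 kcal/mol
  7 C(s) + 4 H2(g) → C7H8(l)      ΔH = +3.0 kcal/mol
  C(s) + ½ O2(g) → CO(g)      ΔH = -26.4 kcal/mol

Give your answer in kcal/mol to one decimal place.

equation 1 × 3: (3)·(-41.5) = -124.5 kcal/mol
equation 2 reversed and × 2: (-2)·(+3.0) = -6.0 kcal/mol
equation 3 × 2: (2)·(-26.4) = -52.8 kcal/mol
Since enthalpy is a state function, ΔH = (3)·(-41.5) + (-2)·(+3.0) + (2)·(-26.4) = -183.3 kcal/mol

ΔH = -183.3 kcal/mol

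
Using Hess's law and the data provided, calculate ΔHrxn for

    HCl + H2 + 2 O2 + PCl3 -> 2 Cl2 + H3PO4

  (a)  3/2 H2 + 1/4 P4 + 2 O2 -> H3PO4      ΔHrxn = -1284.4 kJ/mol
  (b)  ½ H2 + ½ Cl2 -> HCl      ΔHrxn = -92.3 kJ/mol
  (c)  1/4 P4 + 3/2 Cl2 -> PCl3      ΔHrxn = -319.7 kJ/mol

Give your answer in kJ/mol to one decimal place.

ΔHrxn = -872.4 kJ/mol

(a) as written: -1284.4 kJ/mol
(b) reversed: +92.3 kJ/mol
(c) reversed: +319.7 kJ/mol
ΔHrxn = (-1284.4) + (+92.3) + (+319.7) = -872.4 kJ/mol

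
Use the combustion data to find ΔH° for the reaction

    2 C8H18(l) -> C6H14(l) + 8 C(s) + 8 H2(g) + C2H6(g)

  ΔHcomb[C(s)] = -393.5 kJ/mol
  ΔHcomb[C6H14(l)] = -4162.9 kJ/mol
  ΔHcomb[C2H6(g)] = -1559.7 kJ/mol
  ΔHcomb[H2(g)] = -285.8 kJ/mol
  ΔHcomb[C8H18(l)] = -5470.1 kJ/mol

With combustion enthalpies, reactants minus products:
= [2·(-5470.1)] − [1·(-4162.9) + 8·(-393.5) + 8·(-285.8) + 1·(-1559.7)]
= 216.8 kJ/mol

ΔH° = 216.8 kJ/mol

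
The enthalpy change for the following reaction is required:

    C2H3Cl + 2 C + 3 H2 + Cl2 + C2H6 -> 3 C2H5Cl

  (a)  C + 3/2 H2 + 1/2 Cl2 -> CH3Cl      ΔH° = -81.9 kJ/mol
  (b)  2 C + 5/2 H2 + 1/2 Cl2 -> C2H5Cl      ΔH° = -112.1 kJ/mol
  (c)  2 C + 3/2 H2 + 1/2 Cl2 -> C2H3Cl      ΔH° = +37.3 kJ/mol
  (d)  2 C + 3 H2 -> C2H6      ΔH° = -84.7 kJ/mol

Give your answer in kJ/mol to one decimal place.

ΔH° = -288.9 kJ/mol

(a): not needed (CH3Cl appears nowhere else).
(b) × 3 (×3 to match 3 C2H5Cl in the target): (3)·(-112.1) = -336.3 kJ/mol
(c) reversed (reverse to put C2H3Cl on the reactant side): -37.3 kJ/mol
(d) reversed (reverse to put C2H6 on the reactant side): +84.7 kJ/mol
By Hess's law, ΔH° = (-336.3) + (-37.3) + (+84.7) = -288.9 kJ/mol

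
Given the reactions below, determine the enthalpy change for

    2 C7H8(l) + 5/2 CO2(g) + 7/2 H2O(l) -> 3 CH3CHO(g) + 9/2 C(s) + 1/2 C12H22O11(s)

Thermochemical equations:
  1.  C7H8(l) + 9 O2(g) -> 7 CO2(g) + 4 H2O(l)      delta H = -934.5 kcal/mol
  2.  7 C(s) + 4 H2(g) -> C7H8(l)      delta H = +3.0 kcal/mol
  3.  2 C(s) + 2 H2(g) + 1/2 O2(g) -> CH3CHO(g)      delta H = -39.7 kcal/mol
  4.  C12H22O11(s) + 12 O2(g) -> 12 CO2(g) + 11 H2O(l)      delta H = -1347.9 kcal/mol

delta H = 83.1 kcal/mol

eq. 1 × 1/2: (1/2)·(-934.5) = -467.25 kcal/mol
eq. 2 reversed and × 3/2: (-3/2)·(+3.0) = -4.5 kcal/mol
eq. 3 × 3: (3)·(-39.7) = -119.1 kcal/mol
eq. 4 reversed and × 1/2: (-1/2)·(-1347.9) = +673.95 kcal/mol
Combining the equations, delta H = (1/2)·(-934.5) + (-3/2)·(+3.0) + (3)·(-39.7) + (-1/2)·(-1347.9) = 83.1 kcal/mol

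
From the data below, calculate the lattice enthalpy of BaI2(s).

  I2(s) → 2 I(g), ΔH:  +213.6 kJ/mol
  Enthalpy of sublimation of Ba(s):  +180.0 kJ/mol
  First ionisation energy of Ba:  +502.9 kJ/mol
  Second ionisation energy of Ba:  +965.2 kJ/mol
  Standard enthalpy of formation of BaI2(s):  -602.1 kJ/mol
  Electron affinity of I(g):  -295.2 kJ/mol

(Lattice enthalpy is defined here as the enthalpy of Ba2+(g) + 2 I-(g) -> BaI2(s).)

U = -1873.4 kJ/mol

ΔHf° = 1·ΔHsub + 1·(ΣIE) + 1·D(I2) + 2·EA + U
-602.1 = 1·(+180.0) + 1·(+1468.1) + 1·(+213.6) + 2·(-295.2) + U
U = -602.1 − (+1271.3) = -1873.4 kJ/mol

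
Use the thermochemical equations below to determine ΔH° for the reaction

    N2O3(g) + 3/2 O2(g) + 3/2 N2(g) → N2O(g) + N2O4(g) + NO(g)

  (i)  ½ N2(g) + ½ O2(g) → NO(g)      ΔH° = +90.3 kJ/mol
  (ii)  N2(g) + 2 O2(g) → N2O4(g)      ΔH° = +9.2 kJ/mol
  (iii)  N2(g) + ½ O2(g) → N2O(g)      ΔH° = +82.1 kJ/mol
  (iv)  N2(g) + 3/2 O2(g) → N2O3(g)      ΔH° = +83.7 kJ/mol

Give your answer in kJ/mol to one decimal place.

ΔH° = 97.9 kJ/mol

(i) as written: +90.3 kJ/mol
(ii) as written: +9.2 kJ/mol
(iii) as written: +82.1 kJ/mol
(iv) reversed: -83.7 kJ/mol
Since enthalpy is a state function, ΔH° = (+90.3) + (+9.2) + (+82.1) + (-83.7) = 97.9 kJ/mol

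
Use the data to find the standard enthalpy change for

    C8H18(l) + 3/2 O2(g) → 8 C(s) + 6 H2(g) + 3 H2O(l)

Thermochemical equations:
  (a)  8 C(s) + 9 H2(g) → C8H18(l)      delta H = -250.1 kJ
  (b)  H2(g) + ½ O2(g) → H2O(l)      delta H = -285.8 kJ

(a) reversed (reverse to put C8H18(l) on the reactant side): +250.1 kJ
(b) × 3 (×3 to match 3 H2O(l) in the target): (3)·(-285.8) = -857.4 kJ
delta H = (+250.1) + (-857.4) = -607.3 kJ

delta H = -607.3 kJ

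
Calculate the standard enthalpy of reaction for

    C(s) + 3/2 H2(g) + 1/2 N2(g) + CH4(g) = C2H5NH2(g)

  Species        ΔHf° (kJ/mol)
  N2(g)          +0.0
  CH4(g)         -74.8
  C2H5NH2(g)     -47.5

Products: 1·(-47.5) = -47.5
Reactants: 1·(+0.0) + 3/2·(+0.0) + 1/2·(+0.0) + 1·(-74.8) = -74.8
ΔH_rxn = (-47.5) − (-74.8) = 27.3 kJ/mol

ΔH_rxn = 27.3 kJ/mol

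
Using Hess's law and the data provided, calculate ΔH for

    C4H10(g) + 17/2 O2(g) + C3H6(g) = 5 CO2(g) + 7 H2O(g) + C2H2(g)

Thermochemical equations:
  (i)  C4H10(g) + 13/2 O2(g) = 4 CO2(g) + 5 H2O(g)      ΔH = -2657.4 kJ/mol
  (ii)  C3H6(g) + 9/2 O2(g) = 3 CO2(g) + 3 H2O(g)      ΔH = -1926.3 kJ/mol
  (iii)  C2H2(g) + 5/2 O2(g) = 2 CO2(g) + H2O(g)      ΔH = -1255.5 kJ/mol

(i) as written: -2657.4 kJ/mol
(ii) as written: -1926.3 kJ/mol
(iii) reversed: +1255.5 kJ/mol
ΔH = (-2657.4) + (-1926.3) + (+1255.5) = -3328.2 kJ/mol

ΔH = -3328.2 kJ/mol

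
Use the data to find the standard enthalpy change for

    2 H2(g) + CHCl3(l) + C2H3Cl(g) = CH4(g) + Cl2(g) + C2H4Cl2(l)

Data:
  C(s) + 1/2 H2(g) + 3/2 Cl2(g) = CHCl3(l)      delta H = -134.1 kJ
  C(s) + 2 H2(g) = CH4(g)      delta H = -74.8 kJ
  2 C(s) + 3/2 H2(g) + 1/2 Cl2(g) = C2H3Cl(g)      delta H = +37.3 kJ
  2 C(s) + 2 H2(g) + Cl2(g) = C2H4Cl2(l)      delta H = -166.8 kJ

equation 1 reversed: +134.1 kJ
equation 2 as written: -74.8 kJ
equation 3 reversed: -37.3 kJ
equation 4 as written: -166.8 kJ
delta H = (+134.1) + (-74.8) + (-37.3) + (-166.8) = -144.8 kJ

delta H = -144.8 kJ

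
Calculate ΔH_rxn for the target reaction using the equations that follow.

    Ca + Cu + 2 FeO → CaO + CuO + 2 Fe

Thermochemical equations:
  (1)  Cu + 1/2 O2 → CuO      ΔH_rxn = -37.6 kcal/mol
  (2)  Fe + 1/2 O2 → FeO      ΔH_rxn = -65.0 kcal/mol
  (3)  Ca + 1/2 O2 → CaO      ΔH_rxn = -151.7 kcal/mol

ΔH_rxn = -59.3 kcal/mol

(1) as written (CuO already on the product side): -37.6 kcal/mol
(2) reversed and × 2 (FeO must end up as a reactant; scale by 2 for the 2 FeO): (-2)·(-65.0) = +130.0 kcal/mol
(3) as written (CaO already on the product side): -151.7 kcal/mol
By Hess's law, ΔH_rxn = (1)·(-37.6) + (-2)·(-65.0) + (1)·(-151.7) = -59.3 kcal/mol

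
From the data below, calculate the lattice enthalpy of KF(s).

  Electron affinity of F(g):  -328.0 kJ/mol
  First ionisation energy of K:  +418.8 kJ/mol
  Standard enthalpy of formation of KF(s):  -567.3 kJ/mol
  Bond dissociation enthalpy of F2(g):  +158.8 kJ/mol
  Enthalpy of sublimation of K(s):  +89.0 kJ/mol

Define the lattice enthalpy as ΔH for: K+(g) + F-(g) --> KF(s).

ΔHf° = 1·ΔHsub + 1·(ΣIE) + 1/2·D(F2) + 1·EA + U
-567.3 = 1·(+89.0) + 1·(+418.8) + 1/2·(+158.8) + 1·(-328.0) + U
U = -567.3 − (+259.2) = -826.5 kJ/mol

U = -826.5 kJ/mol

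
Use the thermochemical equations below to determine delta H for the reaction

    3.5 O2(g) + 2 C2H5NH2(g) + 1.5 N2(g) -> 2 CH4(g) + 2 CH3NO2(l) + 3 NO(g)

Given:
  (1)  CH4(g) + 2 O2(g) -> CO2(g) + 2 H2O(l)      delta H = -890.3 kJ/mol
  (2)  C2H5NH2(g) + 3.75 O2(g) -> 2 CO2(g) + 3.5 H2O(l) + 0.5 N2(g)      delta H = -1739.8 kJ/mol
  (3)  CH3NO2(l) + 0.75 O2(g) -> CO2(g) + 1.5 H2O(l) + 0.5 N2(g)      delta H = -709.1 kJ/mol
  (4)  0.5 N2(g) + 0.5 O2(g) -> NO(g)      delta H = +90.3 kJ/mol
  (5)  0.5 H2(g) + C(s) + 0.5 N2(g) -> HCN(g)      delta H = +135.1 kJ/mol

(1) reversed and × 2 (reverse to put CH4(g) on the product side; scale by 2 for the 2 CH4(g)): (-2)·(-890.3) = +1780.6 kJ/mol
(2) × 2 (scale by 2 for the 2 C2H5NH2(g)): (2)·(-1739.8) = -3479.6 kJ/mol
(3) reversed and × 2 (reverse to put CH3NO2(l) on the product side; scale by 2 for the 2 CH3NO2(l)): (-2)·(-709.1) = +1418.2 kJ/mol
(4) × 3 (×3 to match 3 NO(g) in the target): (3)·(+90.3) = +270.9 kJ/mol
(5): not needed (C(s) appears nowhere else).
delta H = (+1780.6) + (-3479.6) + (+1418.2) + (+270.9) = -9.9 kJ/mol

delta H = -9.9 kJ/mol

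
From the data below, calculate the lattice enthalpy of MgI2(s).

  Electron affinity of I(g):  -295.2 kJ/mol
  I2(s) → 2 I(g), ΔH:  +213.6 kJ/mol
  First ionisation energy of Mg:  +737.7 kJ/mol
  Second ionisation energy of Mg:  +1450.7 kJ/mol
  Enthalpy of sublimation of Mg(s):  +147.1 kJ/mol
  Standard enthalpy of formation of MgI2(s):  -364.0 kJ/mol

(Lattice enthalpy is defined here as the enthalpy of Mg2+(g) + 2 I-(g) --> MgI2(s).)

U = -2322.7 kJ/mol

ΔHf° = 1·ΔHsub + 1·(ΣIE) + 1·D(I2) + 2·EA + U
-364.0 = 1·(+147.1) + 1·(+2188.4) + 1·(+213.6) + 2·(-295.2) + U
U = -364.0 − (+1958.7) = -2322.7 kJ/mol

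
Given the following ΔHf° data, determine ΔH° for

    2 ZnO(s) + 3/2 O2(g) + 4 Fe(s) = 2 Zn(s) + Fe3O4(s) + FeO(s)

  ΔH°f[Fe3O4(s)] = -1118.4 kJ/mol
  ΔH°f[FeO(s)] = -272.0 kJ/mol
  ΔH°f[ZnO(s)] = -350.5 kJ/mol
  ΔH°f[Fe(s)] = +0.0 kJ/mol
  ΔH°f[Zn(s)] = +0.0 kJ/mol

ΔH°rxn = Σ nΔHf°(products) − Σ nΔHf°(reactants).
Products: 2·(+0.0) + 1·(-1118.4) + 1·(-272.0) = -1390.4
Reactants: 2·(-350.5) + 3/2·(+0.0) + 4·(+0.0) = -701.0
ΔH° = (-1390.4) − (-701.0) = -689.4 kJ/mol

ΔH° = -689.4 kJ/mol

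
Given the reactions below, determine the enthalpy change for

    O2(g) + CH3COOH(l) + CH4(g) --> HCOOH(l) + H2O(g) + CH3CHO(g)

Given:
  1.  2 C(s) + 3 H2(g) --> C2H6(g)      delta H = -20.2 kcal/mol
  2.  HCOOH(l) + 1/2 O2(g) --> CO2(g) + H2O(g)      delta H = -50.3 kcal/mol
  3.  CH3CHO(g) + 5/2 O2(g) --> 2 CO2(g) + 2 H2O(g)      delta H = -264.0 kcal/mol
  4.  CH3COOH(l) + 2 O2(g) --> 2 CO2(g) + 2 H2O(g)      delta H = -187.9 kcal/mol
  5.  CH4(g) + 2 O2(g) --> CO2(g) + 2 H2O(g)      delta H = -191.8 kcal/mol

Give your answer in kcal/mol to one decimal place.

eq. 1: not needed (C(s) appears nowhere else).
eq. 2 reversed (HCOOH(l) must end up as a product): +50.3 kcal/mol
eq. 3 reversed (CH3CHO(g) must end up as a product): +264.0 kcal/mol
eq. 4 as written (CH3COOH(l) already on the reactant side): -187.9 kcal/mol
eq. 5 as written (CH4(g) already on the reactant side): -191.8 kcal/mol
delta H = (-1)·(-50.3) + (-1)·(-264.0) + (1)·(-187.9) + (1)·(-191.8) = -65.4 kcal/mol

delta H = -65.4 kcal/mol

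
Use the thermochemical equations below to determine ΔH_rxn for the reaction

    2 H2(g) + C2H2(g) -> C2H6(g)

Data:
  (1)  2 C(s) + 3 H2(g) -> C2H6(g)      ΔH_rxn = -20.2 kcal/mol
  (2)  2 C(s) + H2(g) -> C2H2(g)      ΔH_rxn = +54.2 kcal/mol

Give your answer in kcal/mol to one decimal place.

(1) as written (C2H6(g) already on the product side): -20.2 kcal/mol
(2) reversed (C2H2(g) must end up as a reactant): -54.2 kcal/mol
Summing the manipulated equations, ΔH_rxn = (1)·(-20.2) + (-1)·(+54.2) = -74.4 kcal/mol

ΔH_rxn = -74.4 kcal/mol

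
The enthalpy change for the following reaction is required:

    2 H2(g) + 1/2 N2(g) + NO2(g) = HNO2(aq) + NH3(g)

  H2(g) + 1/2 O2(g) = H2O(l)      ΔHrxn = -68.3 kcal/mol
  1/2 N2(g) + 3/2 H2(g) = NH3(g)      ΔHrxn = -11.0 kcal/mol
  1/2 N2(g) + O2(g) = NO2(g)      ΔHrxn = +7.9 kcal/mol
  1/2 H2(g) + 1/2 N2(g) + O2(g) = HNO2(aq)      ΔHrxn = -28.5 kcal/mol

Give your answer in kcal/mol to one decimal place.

equation 1: not needed (H2O(l) appears nowhere else).
equation 2 as written (NH3(g) already on the product side): -11.0 kcal/mol
equation 3 reversed (NO2(g) must end up as a reactant): -7.9 kcal/mol
equation 4 as written (HNO2(aq) already on the product side): -28.5 kcal/mol
Combining the equations, ΔHrxn = (1)·(-11.0) + (-1)·(+7.9) + (1)·(-28.5) = -47.4 kcal/mol

ΔHrxn = -47.4 kcal/mol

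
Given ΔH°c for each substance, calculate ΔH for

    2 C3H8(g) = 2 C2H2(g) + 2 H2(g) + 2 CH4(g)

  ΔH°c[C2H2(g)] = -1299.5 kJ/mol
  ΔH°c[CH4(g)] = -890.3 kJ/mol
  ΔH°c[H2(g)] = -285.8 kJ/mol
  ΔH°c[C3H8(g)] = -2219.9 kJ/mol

With combustion enthalpies, reactants minus products:
= [2·(-2219.9)] − [2·(-1299.5) + 2·(-285.8) + 2·(-890.3)]
= 511.4 kJ/mol

ΔH = 511.4 kJ/mol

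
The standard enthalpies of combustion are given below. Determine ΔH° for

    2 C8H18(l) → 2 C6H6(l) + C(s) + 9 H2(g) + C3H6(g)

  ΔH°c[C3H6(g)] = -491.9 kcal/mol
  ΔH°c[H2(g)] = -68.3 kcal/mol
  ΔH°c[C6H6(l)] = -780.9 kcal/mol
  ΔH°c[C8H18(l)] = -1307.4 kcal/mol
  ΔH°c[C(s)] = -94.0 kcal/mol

ΔH° = 147.6 kcal/mol

Using ΔH = Σ nΔHc°(reactants) − Σ nΔHc°(products):
= [2·(-1307.4)] − [2·(-780.9) + 1·(-94.0) + 9·(-68.3) + 1·(-491.9)]
= 147.6 kcal/mol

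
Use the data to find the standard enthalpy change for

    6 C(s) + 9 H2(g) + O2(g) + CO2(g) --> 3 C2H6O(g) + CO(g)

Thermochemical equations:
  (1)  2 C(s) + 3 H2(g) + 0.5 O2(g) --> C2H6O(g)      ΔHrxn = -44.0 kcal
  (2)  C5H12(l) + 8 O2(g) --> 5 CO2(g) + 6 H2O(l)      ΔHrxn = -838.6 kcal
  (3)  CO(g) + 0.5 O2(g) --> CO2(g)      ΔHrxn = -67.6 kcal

ΔHrxn = -64.4 kcal

(1) × 3: (3)·(-44.0) = -132.0 kcal
(2): not needed.
(3) reversed: +67.6 kcal
ΔHrxn = (-132.0) + (+67.6) = -64.4 kcal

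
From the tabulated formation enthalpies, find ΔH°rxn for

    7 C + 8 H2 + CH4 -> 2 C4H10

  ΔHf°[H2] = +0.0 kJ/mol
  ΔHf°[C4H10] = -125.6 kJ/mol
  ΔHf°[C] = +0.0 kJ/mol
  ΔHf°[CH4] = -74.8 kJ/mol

ΔH°rxn = -176.4 kJ/mol

ΔH°rxn = Σ nΔHf°(products) − Σ nΔHf°(reactants).
Products: 2·(-125.6) = -251.2
Reactants: 7·(+0.0) + 8·(+0.0) + 1·(-74.8) = -74.8
ΔH°rxn = (-251.2) − (-74.8) = -176.4 kJ/mol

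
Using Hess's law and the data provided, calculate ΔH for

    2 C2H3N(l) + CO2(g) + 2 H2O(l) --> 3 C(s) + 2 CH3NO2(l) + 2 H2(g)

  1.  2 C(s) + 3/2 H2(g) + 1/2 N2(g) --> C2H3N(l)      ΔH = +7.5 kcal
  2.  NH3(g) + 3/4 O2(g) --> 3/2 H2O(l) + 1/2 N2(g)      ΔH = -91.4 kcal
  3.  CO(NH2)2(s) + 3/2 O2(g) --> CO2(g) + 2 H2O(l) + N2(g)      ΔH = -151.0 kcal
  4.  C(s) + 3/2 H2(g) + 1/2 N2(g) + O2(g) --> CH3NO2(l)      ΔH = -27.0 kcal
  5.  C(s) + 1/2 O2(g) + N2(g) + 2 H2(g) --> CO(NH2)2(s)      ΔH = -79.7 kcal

eq. 1 reversed and × 2 (C2H3N(l) must end up as a reactant; ×2 to match 2 C2H3N(l) in the target): (-2)·(+7.5) = -15.0 kcal
eq. 2: not needed (NH3(g) appears nowhere else).
eq. 3 reversed (reverse to put CO2(g) on the reactant side): +151.0 kcal
eq. 4 × 2 (scale by 2 for the 2 CH3NO2(l)): (2)·(-27.0) = -54.0 kcal
eq. 5 reversed: +79.7 kcal
ΔH = (-15.0) + (+151.0) + (-54.0) + (+79.7) = 161.7 kcal

ΔH = 161.7 kcal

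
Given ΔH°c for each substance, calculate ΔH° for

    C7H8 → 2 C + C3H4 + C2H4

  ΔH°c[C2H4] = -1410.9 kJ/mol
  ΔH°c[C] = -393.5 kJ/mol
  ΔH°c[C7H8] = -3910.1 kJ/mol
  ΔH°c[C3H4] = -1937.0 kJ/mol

ΔH° = 224.8 kJ/mol

Using ΔH = Σ nΔHc°(reactants) − Σ nΔHc°(products):
= [1·(-3910.1)] − [2·(-393.5) + 1·(-1937.0) + 1·(-1410.9)]
= 224.8 kJ/mol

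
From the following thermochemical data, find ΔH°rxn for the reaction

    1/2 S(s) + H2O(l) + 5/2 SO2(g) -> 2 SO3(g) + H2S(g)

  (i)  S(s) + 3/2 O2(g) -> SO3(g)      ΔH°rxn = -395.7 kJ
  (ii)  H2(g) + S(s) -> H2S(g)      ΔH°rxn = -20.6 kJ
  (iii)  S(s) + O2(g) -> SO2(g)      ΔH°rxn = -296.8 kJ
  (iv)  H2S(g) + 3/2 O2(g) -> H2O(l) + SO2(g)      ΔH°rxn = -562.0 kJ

(i) × 2 (×2 to match 2 SO3(g) in the target): (2)·(-395.7) = -791.4 kJ
(ii): not needed (H2(g) appears nowhere else).
(iii) reversed and × 3/2: (-3/2)·(-296.8) = +445.2 kJ
(iv) reversed (reverse to put H2O(l) on the reactant side): +562.0 kJ
Combining the equations, ΔH°rxn = (2)·(-395.7) + (-3/2)·(-296.8) + (-1)·(-562.0) = 215.8 kJ

ΔH°rxn = 215.8 kJ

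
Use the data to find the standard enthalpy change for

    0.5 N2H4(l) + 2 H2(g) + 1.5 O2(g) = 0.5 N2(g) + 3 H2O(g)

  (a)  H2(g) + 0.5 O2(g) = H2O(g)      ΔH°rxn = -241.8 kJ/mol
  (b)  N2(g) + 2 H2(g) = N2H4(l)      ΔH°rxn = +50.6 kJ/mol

(a) × 3 (scale by 3 for the 3 H2O(g)): (3)·(-241.8) = -725.4 kJ/mol
(b) reversed and × 1/2 (N2H4(l) must end up as a reactant; scale by 1/2 for the 1/2 N2H4(l)): (-1/2)·(+50.6) = -25.3 kJ/mol
Combining the equations, ΔH°rxn = (-725.4) + (-25.3) = -750.7 kJ/mol

ΔH°rxn = -750.7 kJ/mol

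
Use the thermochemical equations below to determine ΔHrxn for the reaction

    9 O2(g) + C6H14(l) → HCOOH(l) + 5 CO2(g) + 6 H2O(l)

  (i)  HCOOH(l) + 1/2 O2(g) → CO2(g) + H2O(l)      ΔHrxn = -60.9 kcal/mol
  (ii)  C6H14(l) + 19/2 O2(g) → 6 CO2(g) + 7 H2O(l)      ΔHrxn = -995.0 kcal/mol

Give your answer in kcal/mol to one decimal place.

(i) reversed (HCOOH(l) must end up as a product): +60.9 kcal/mol
(ii) as written (C6H14(l) already on the reactant side): -995.0 kcal/mol
ΔHrxn = (+60.9) + (-995.0) = -934.1 kcal/mol

ΔHrxn = -934.1 kcal/mol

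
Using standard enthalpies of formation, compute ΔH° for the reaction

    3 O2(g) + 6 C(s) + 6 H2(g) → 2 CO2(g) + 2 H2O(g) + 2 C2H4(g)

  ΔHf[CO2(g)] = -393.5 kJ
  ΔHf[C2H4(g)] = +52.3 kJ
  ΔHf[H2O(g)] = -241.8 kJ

ΔH° = -1166.0 kJ

ΔH°rxn = Σ nΔHf°(products) − Σ nΔHf°(reactants).
Products: 2·(-393.5) + 2·(-241.8) + 2·(+52.3) = -1166.0
Reactants: 3·(+0.0) + 6·(+0.0) + 6·(+0.0) = +0.0
ΔH° = (-1166.0) − (+0.0) = -1166.0 kJ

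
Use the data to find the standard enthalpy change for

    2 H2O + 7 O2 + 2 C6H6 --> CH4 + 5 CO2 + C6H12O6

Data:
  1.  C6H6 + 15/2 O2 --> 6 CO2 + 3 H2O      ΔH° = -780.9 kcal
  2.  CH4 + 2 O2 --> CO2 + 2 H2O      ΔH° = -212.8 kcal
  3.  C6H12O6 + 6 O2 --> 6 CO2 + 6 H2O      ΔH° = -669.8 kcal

eq. 1 × 2: (2)·(-780.9) = -1561.8 kcal
eq. 2 reversed: +212.8 kcal
eq. 3 reversed: +669.8 kcal
ΔH° = (2)·(-780.9) + (-1)·(-212.8) + (-1)·(-669.8) = -679.2 kcal

ΔH° = -679.2 kcal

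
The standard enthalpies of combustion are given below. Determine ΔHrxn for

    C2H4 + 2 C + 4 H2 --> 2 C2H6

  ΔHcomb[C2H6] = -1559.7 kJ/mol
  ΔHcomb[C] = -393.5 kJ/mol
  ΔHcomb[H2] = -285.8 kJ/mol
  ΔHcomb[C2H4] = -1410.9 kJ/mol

With combustion enthalpies, reactants minus products:
= [1·(-1410.9) + 2·(-393.5) + 4·(-285.8)] − [2·(-1559.7)]
= -221.7 kJ/mol

ΔHrxn = -221.7 kJ/mol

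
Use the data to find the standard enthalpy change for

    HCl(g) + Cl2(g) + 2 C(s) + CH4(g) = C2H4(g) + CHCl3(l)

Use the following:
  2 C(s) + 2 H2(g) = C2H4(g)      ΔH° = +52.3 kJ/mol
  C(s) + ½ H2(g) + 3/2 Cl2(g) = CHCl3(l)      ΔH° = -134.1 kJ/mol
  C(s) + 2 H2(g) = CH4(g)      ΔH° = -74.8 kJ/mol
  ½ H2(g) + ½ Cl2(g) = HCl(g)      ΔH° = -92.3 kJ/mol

equation 1 as written (C2H4(g) already on the product side): +52.3 kJ/mol
equation 2 as written (CHCl3(l) already on the product side): -134.1 kJ/mol
equation 3 reversed (reverse to put CH4(g) on the reactant side): +74.8 kJ/mol
equation 4 reversed (reverse to put HCl(g) on the reactant side): +92.3 kJ/mol
By Hess's law, ΔH° = (+52.3) + (-134.1) + (+74.8) + (+92.3) = 85.3 kJ/mol

ΔH° = 85.3 kJ/mol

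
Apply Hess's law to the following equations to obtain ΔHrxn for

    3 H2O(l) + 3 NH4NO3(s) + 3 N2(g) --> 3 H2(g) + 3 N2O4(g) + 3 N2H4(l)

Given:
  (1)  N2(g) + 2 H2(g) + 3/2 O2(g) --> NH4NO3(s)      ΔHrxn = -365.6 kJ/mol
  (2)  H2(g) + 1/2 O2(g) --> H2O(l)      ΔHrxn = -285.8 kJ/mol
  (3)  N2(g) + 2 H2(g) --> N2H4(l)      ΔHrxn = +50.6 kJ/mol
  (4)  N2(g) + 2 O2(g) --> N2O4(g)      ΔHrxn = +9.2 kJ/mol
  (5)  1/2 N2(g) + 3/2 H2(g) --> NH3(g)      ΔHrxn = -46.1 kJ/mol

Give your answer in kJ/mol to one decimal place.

(1) reversed and × 3 (NH4NO3(s) must end up as a reactant; scale by 3 for the 3 NH4NO3(s)): (-3)·(-365.6) = +1096.8 kJ/mol
(2) reversed and × 3 (reverse to put H2O(l) on the reactant side; ×3 to match 3 H2O(l) in the target): (-3)·(-285.8) = +857.4 kJ/mol
(3) × 3 (scale by 3 for the 3 N2H4(l)): (3)·(+50.6) = +151.8 kJ/mol
(4) × 3 (×3 to match 3 N2O4(g) in the target): (3)·(+9.2) = +27.6 kJ/mol
(5): not needed (NH3(g) appears nowhere else).
ΔHrxn = (+1096.8) + (+857.4) + (+151.8) + (+27.6) = 2133.6 kJ/mol

ΔHrxn = 2133.6 kJ/mol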